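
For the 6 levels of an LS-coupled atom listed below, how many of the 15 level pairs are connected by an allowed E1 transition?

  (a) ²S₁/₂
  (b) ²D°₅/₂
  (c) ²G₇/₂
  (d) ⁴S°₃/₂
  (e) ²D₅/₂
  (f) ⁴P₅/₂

2

(a)–(b): forbidden (ΔL, ΔJ).
(a)–(c): forbidden (parity, ΔL, ΔJ).
(a)–(d): forbidden (ΔS, ΔL).
(a)–(e): forbidden (parity, ΔL, ΔJ).
(a)–(f): forbidden (parity, ΔS, ΔJ).
(b)–(c): forbidden (ΔL).
(b)–(d): forbidden (parity, ΔS, ΔL).
(b)–(e): allowed.
(b)–(f): forbidden (ΔS).
(c)–(d): forbidden (ΔS, ΔL, ΔJ).
(c)–(e): forbidden (parity, ΔL).
(c)–(f): forbidden (parity, ΔS, ΔL).
(d)–(e): forbidden (ΔS, ΔL).
(d)–(f): allowed.
(e)–(f): forbidden (parity, ΔS).
Allowed pairs: 2 of 15.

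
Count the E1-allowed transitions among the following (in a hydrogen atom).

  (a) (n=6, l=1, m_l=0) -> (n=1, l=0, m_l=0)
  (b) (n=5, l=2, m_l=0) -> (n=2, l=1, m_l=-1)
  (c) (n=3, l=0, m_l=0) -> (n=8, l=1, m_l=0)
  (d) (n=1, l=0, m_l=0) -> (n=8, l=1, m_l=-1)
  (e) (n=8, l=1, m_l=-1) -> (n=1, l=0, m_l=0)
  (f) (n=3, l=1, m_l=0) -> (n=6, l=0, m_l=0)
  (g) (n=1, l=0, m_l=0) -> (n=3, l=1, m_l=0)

7

(a) allowed
(b) allowed
(c) allowed
(d) allowed
(e) allowed
(f) allowed
(g) allowed
Total allowed: 7 of 7.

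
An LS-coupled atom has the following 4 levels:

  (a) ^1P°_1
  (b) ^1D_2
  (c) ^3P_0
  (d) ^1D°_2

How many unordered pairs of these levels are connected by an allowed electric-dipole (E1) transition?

2

(a)–(b): allowed.
(a)–(c): forbidden (ΔS).
(a)–(d): forbidden (parity).
(b)–(c): forbidden (parity, ΔS, ΔJ).
(b)–(d): allowed.
(c)–(d): forbidden (ΔS, ΔJ).
Allowed pairs: 2 of 6.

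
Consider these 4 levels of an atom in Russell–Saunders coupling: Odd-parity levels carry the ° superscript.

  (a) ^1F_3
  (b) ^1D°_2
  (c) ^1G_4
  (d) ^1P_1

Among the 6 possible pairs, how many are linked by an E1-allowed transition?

2

(a)–(b): allowed.
(a)–(c): forbidden (parity).
(a)–(d): forbidden (parity, ΔL, ΔJ).
(b)–(c): forbidden (ΔL, ΔJ).
(b)–(d): allowed.
(c)–(d): forbidden (parity, ΔL, ΔJ).
Allowed pairs: 2 of 6.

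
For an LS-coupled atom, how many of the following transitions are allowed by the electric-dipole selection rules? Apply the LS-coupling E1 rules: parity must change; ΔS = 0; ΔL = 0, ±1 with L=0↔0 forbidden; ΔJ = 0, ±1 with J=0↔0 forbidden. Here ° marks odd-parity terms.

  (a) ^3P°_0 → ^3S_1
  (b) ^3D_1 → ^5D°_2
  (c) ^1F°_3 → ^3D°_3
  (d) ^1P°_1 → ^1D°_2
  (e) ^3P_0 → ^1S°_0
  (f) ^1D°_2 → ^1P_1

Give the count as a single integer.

(a) allowed
(b) forbidden (ΔS fails)
(c) forbidden (parity, ΔS fail)
(d) forbidden (parity fails)
(e) forbidden (ΔS, ΔJ fail)
(f) allowed
Total allowed: 2 of 6.

2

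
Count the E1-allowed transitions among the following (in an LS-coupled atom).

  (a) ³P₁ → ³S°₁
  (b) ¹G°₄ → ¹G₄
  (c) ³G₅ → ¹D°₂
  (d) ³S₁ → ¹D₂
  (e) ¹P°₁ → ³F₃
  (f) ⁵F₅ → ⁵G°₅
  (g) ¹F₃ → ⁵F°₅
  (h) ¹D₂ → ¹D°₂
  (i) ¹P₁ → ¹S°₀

5

(a) allowed
(b) allowed
(c) forbidden (ΔS, ΔL, ΔJ fail)
(d) forbidden (parity, ΔS, ΔL fail)
(e) forbidden (ΔS, ΔL, ΔJ fail)
(f) allowed
(g) forbidden (ΔS, ΔJ fail)
(h) allowed
(i) allowed
Total allowed: 5 of 9.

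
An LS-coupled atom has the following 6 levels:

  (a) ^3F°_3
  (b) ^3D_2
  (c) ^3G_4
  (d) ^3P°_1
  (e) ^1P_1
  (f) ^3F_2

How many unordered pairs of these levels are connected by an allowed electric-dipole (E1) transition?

(a)–(b): allowed.
(a)–(c): allowed.
(a)–(d): forbidden (parity, ΔL, ΔJ).
(a)–(e): forbidden (ΔS, ΔL, ΔJ).
(a)–(f): allowed.
(b)–(c): forbidden (parity, ΔL, ΔJ).
(b)–(d): allowed.
(b)–(e): forbidden (parity, ΔS).
(b)–(f): forbidden (parity).
(c)–(d): forbidden (ΔL, ΔJ).
(c)–(e): forbidden (parity, ΔS, ΔL, ΔJ).
(c)–(f): forbidden (parity, ΔJ).
(d)–(e): forbidden (ΔS).
(d)–(f): forbidden (ΔL).
(e)–(f): forbidden (parity, ΔS, ΔL).
Allowed pairs: 4 of 15.

4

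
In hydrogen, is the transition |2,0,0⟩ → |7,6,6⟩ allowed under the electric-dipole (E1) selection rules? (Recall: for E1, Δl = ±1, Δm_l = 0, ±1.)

Initial l = 0, final l = 6, so Δl = +6. E1 requires Δl = ±1: fails.
Δm_l = 6 − (0) = +6. E1 requires Δm_l = 0, ±1: fails.
The transition is electric-dipole forbidden.

forbidden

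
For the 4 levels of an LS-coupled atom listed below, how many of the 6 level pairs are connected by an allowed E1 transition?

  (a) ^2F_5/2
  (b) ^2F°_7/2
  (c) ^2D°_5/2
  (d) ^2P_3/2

3

(a)–(b): allowed.
(a)–(c): allowed.
(a)–(d): forbidden (parity, ΔL).
(b)–(c): forbidden (parity).
(b)–(d): forbidden (ΔL, ΔJ).
(c)–(d): allowed.
Allowed pairs: 3 of 6.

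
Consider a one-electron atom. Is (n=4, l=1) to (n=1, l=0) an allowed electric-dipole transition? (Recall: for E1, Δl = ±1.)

l: 1 → 0 (Δl = -1). Δl = ±1 satisfied.
All E1 selection rules are satisfied.

allowed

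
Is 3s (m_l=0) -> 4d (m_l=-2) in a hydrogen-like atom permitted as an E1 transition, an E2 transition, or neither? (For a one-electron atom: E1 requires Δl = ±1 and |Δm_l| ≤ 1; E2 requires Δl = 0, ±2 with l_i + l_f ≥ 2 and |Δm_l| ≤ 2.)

E2

Δl = 2 − 0 = +2; l_i + l_f = 2.
Δm_l = -2.
E1 (Δl = ±1, |Δm_l| ≤ 1): not satisfied.
E2 (Δl = 0,±2, l_i+l_f ≥ 2, |Δm_l| ≤ 2): satisfied.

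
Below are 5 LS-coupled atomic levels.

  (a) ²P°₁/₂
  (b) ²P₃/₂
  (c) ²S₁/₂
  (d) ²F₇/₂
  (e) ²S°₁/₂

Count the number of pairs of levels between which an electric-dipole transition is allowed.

3

(a)–(b): allowed.
(a)–(c): allowed.
(a)–(d): forbidden (ΔL, ΔJ).
(a)–(e): forbidden (parity).
(b)–(c): forbidden (parity).
(b)–(d): forbidden (parity, ΔL, ΔJ).
(b)–(e): allowed.
(c)–(d): forbidden (parity, ΔL, ΔJ).
(c)–(e): forbidden (ΔL).
(d)–(e): forbidden (ΔL, ΔJ).
Allowed pairs: 3 of 10.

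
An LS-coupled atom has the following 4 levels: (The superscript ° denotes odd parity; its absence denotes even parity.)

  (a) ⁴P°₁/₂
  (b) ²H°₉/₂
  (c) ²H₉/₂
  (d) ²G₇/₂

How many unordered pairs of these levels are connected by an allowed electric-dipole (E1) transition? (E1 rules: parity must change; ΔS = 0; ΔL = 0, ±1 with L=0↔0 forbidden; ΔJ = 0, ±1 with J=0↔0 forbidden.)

2

(a)–(b): forbidden (parity, ΔS, ΔL, ΔJ).
(a)–(c): forbidden (ΔS, ΔL, ΔJ).
(a)–(d): forbidden (ΔS, ΔL, ΔJ).
(b)–(c): allowed.
(b)–(d): allowed.
(c)–(d): forbidden (parity).
Allowed pairs: 2 of 6.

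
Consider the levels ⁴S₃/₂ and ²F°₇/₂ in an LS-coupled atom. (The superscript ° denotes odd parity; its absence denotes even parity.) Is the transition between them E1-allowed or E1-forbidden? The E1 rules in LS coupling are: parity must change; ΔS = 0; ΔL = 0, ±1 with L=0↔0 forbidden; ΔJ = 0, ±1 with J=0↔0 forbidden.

Initial level: S=3/2, L=0, J=3/2, parity even. Final level: S=1/2, L=3, J=7/2, parity odd.
Parity must change: even → odd — ✓.
ΔS = 0: S: 3/2 → 1/2 — ✗.
ΔL = 0, ±1 (not L=0↔0): L: 0 → 3, ΔL = +3 — ✗.
ΔJ = 0, ±1 (not J=0↔0): J: 3/2 → 7/2, ΔJ = +2 — ✗.
Rule(s) violated: ΔS, ΔL, ΔJ.

forbidden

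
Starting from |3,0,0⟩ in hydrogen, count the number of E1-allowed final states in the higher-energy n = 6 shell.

3

E1 requires Δl = ±1, so l_f ∈ {-1, 1}; with 0 ≤ l_f ≤ n_f−1 = 5, the allowed l_f values are {1}.
For l_f = 1: m_f ∈ {m_i−1, m_i, m_i+1} ∩ [−1, 1] = {-1, 0, 1} → 3 states.
Total: 3.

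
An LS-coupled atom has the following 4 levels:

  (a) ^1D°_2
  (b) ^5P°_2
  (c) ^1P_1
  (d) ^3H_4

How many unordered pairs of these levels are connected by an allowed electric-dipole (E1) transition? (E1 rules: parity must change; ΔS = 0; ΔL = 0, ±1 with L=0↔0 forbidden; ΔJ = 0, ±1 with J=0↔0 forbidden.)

(a)–(b): forbidden (parity, ΔS).
(a)–(c): allowed.
(a)–(d): forbidden (ΔS, ΔL, ΔJ).
(b)–(c): forbidden (ΔS).
(b)–(d): forbidden (ΔS, ΔL, ΔJ).
(c)–(d): forbidden (parity, ΔS, ΔL, ΔJ).
Allowed pairs: 1 of 6.

1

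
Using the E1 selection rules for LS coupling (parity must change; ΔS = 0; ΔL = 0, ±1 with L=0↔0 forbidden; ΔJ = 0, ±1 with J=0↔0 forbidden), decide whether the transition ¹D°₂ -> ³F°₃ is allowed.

Reading off the term symbols: S 0→1, L 2→3, J 2→3, parity odd→odd.
Parity must change: odd → odd — ✗.
ΔS = 0: S: 0 → 1 — ✗.
ΔL = 0, ±1 (not L=0↔0): L: 2 → 3, ΔL = +1 — ✓.
ΔJ = 0, ±1 (not J=0↔0): J: 2 → 3, ΔJ = +1 — ✓.
Rule(s) violated: parity, ΔS.

forbidden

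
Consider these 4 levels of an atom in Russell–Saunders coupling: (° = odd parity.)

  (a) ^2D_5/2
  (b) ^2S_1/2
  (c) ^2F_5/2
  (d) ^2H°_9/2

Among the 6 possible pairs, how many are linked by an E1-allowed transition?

0

(a)–(b): forbidden (parity, ΔL, ΔJ).
(a)–(c): forbidden (parity).
(a)–(d): forbidden (ΔL, ΔJ).
(b)–(c): forbidden (parity, ΔL, ΔJ).
(b)–(d): forbidden (ΔL, ΔJ).
(c)–(d): forbidden (ΔL, ΔJ).
Allowed pairs: 0 of 6.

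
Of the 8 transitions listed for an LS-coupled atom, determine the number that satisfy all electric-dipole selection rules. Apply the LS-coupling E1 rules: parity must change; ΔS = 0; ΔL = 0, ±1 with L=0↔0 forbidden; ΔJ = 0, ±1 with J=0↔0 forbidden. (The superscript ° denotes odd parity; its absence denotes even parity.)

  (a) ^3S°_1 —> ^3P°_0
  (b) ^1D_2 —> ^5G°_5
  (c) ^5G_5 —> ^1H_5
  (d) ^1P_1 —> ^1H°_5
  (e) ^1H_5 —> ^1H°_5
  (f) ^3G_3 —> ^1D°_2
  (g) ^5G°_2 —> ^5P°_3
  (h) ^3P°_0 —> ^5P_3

1

(a) forbidden (parity fails)
(b) forbidden (ΔS, ΔL, ΔJ fail)
(c) forbidden (parity, ΔS fail)
(d) forbidden (ΔL, ΔJ fail)
(e) allowed
(f) forbidden (ΔS, ΔL fail)
(g) forbidden (parity, ΔL fail)
(h) forbidden (ΔS, ΔJ fail)
Total allowed: 1 of 8.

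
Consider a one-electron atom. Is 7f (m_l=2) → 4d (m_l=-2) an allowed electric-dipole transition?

Δl = 2 − 3 = -1; the E1 rule Δl = ±1 is satisfied.
Δm_l = -2 − (2) = -4. E1 requires Δm_l = 0, ±1: violated.
The transition is electric-dipole forbidden.

forbidden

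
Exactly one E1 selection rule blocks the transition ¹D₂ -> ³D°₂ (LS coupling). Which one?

the ΔS = 0 rule

ΔS = 0: S: 0 → 1 — violated.
ΔJ = 0, ±1 (not J=0↔0): J: 2 → 2, ΔJ = +0 — satisfied.
Parity must change: even → odd — satisfied.
ΔL = 0, ±1 (not L=0↔0): L: 2 → 2, ΔL = +0 — satisfied.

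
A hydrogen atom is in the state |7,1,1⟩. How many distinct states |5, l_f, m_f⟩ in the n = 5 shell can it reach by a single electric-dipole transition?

E1 requires Δl = ±1, so l_f ∈ {0, 2}; with 0 ≤ l_f ≤ n_f−1 = 4, the allowed l_f values are {0, 2}.
For l_f = 0: m_f ∈ {m_i−1, m_i, m_i+1} ∩ [−0, 0] = {0} → 1 state.
For l_f = 2: m_f ∈ {m_i−1, m_i, m_i+1} ∩ [−2, 2] = {0, 1, 2} → 3 states.
Total: 4.

4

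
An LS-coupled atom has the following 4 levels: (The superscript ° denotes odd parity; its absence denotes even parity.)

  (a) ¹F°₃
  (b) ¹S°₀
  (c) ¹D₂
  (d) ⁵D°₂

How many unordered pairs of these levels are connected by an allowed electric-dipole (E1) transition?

1

(a)–(b): forbidden (parity, ΔL, ΔJ).
(a)–(c): allowed.
(a)–(d): forbidden (parity, ΔS).
(b)–(c): forbidden (ΔL, ΔJ).
(b)–(d): forbidden (parity, ΔS, ΔL, ΔJ).
(c)–(d): forbidden (ΔS).
Allowed pairs: 1 of 6.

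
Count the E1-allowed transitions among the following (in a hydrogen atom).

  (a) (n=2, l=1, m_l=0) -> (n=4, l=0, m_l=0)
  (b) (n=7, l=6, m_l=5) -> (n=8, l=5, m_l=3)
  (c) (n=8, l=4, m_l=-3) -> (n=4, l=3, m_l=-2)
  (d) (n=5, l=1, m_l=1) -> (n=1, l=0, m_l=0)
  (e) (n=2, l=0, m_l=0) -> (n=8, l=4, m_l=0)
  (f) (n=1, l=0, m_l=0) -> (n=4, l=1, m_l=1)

(a) allowed
(b) forbidden — Δm_l = -2 (E1 requires Δm_l = 0, ±1)
(c) allowed
(d) allowed
(e) forbidden — Δl = +4 (E1 requires Δl = ±1)
(f) allowed
Total allowed: 4 of 6.

4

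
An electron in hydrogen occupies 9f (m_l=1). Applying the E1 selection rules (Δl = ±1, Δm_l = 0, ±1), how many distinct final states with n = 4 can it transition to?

3

E1 requires Δl = ±1, so l_f ∈ {2, 4}; with 0 ≤ l_f ≤ n_f−1 = 3, the allowed l_f values are {2}.
For l_f = 2: m_f ∈ {m_i−1, m_i, m_i+1} ∩ [−2, 2] = {0, 1, 2} → 3 states.
Total: 3.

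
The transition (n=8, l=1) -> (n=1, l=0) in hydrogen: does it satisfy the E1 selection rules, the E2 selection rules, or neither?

E1

Δl = 0 − 1 = -1; l_i + l_f = 1.
E1 (Δl = ±1): satisfied.
E2 (Δl = 0,±2, l_i+l_f ≥ 2): not satisfied.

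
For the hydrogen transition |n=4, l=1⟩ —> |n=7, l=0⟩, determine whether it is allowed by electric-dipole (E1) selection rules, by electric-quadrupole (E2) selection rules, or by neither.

E1

Δl = 0 − 1 = -1; l_i + l_f = 1.
E1 (Δl = ±1): satisfied.
E2 (Δl = 0,±2, l_i+l_f ≥ 2): not satisfied.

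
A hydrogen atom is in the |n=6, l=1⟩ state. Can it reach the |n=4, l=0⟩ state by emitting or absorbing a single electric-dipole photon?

allowed

l: 1 → 0 (Δl = -1). Δl = ±1 ✓.
All E1 selection rules are satisfied.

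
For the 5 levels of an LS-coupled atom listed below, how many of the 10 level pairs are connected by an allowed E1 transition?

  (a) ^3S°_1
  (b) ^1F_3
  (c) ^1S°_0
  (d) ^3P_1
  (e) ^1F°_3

2

(a)–(b): forbidden (ΔS, ΔL, ΔJ).
(a)–(c): forbidden (parity, ΔS, ΔL).
(a)–(d): allowed.
(a)–(e): forbidden (parity, ΔS, ΔL, ΔJ).
(b)–(c): forbidden (ΔL, ΔJ).
(b)–(d): forbidden (parity, ΔS, ΔL, ΔJ).
(b)–(e): allowed.
(c)–(d): forbidden (ΔS).
(c)–(e): forbidden (parity, ΔL, ΔJ).
(d)–(e): forbidden (ΔS, ΔL, ΔJ).
Allowed pairs: 2 of 10.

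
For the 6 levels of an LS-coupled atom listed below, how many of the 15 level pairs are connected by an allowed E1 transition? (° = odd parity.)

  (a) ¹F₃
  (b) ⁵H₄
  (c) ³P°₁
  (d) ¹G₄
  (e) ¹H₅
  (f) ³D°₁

(a)–(b): forbidden (parity, ΔS, ΔL).
(a)–(c): forbidden (ΔS, ΔL, ΔJ).
(a)–(d): forbidden (parity).
(a)–(e): forbidden (parity, ΔL, ΔJ).
(a)–(f): forbidden (ΔS, ΔJ).
(b)–(c): forbidden (ΔS, ΔL, ΔJ).
(b)–(d): forbidden (parity, ΔS).
(b)–(e): forbidden (parity, ΔS).
(b)–(f): forbidden (ΔS, ΔL, ΔJ).
(c)–(d): forbidden (ΔS, ΔL, ΔJ).
(c)–(e): forbidden (ΔS, ΔL, ΔJ).
(c)–(f): forbidden (parity).
(d)–(e): forbidden (parity).
(d)–(f): forbidden (ΔS, ΔL, ΔJ).
(e)–(f): forbidden (ΔS, ΔL, ΔJ).
Allowed pairs: 0 of 15.

0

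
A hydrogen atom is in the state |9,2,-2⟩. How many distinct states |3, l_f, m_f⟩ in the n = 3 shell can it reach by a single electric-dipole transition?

1

E1 requires Δl = ±1, so l_f ∈ {1, 3}; with 0 ≤ l_f ≤ n_f−1 = 2, the allowed l_f values are {1}.
For l_f = 1: m_f ∈ {m_i−1, m_i, m_i+1} ∩ [−1, 1] = {-1} → 1 state.
Total: 1.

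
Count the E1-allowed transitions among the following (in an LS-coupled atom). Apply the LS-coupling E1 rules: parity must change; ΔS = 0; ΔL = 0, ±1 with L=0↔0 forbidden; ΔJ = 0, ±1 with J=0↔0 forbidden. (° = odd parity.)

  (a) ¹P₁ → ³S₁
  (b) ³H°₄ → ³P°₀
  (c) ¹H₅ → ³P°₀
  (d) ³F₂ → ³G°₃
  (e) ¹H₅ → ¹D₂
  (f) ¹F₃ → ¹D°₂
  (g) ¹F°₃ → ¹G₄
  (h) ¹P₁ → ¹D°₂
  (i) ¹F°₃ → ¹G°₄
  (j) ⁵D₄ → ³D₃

(a) forbidden (parity, ΔS fail)
(b) forbidden (parity, ΔL, ΔJ fail)
(c) forbidden (ΔS, ΔL, ΔJ fail)
(d) allowed
(e) forbidden (parity, ΔL, ΔJ fail)
(f) allowed
(g) allowed
(h) allowed
(i) forbidden (parity fails)
(j) forbidden (parity, ΔS fail)
Total allowed: 4 of 10.

4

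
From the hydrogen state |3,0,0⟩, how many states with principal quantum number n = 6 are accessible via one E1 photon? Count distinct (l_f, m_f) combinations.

3

E1 requires Δl = ±1, so l_f ∈ {-1, 1}; with 0 ≤ l_f ≤ n_f−1 = 5, the allowed l_f values are {1}.
For l_f = 1: m_f ∈ {m_i−1, m_i, m_i+1} ∩ [−1, 1] = {-1, 0, 1} → 3 states.
Total: 3.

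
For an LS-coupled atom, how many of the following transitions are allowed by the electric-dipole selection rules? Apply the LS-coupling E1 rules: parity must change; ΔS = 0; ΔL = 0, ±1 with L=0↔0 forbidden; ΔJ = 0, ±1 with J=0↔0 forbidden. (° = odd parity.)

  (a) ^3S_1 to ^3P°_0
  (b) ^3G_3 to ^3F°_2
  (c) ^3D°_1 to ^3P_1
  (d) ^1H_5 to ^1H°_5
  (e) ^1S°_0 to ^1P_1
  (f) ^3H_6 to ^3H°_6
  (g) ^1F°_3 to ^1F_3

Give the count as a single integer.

7

(a) allowed
(b) allowed
(c) allowed
(d) allowed
(e) allowed
(f) allowed
(g) allowed
Total allowed: 7 of 7.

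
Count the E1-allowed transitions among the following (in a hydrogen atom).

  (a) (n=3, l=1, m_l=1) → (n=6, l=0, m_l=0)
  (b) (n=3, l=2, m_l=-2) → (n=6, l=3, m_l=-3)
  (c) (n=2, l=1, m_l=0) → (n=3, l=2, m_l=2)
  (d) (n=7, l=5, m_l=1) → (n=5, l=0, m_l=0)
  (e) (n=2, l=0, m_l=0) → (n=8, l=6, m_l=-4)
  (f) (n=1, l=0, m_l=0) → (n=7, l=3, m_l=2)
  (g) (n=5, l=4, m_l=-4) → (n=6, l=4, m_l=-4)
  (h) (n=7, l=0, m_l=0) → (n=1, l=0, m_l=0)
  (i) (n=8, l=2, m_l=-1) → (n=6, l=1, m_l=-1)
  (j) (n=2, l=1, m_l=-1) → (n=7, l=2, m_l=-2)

(a) allowed
(b) allowed
(c) forbidden — Δm_l = +2 (E1 requires Δm_l = 0, ±1)
(d) forbidden — Δl = -5 (E1 requires Δl = ±1)
(e) forbidden — Δl = +6 (E1 requires Δl = ±1); Δm_l = -4 (E1 requires Δm_l = 0, ±1)
(f) forbidden — Δl = +3 (E1 requires Δl = ±1); Δm_l = +2 (E1 requires Δm_l = 0, ±1)
(g) forbidden — Δl = +0 (E1 requires Δl = ±1)
(h) forbidden — Δl = +0 (E1 requires Δl = ±1)
(i) allowed
(j) allowed
Total allowed: 4 of 10.

4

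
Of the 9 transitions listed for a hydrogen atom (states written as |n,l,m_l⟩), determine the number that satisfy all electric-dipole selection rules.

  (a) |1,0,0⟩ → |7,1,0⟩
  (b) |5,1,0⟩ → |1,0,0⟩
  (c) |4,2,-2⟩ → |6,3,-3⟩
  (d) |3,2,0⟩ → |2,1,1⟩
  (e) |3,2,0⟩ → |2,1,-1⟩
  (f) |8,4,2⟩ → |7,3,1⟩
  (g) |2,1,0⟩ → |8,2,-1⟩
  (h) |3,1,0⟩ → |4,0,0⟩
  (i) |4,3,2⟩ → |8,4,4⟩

(a) allowed
(b) allowed
(c) allowed
(d) allowed
(e) allowed
(f) allowed
(g) allowed
(h) allowed
(i) forbidden — Δm_l = +2 (E1 requires Δm_l = 0, ±1)
Total allowed: 8 of 9.

8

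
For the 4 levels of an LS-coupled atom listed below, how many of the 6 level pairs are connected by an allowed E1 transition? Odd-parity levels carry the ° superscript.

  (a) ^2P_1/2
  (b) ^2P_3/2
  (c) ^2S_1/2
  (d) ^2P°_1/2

3

(a)–(b): forbidden (parity).
(a)–(c): forbidden (parity).
(a)–(d): allowed.
(b)–(c): forbidden (parity).
(b)–(d): allowed.
(c)–(d): allowed.
Allowed pairs: 3 of 6.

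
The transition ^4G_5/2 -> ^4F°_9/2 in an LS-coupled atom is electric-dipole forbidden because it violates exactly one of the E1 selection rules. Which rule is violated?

Parity must change: even → odd — satisfied.
ΔS = 0: S: 3/2 → 3/2 — satisfied.
ΔL = 0, ±1 (not L=0↔0): L: 4 → 3, ΔL = -1 — satisfied.
ΔJ = 0, ±1 (not J=0↔0): J: 5/2 → 9/2, ΔJ = +2 — violated.

the ΔJ = 0, ±1 rule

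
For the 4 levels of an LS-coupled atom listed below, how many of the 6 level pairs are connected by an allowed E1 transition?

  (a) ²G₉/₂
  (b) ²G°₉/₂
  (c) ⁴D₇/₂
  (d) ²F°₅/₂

(a)–(b): allowed.
(a)–(c): forbidden (parity, ΔS, ΔL).
(a)–(d): forbidden (ΔJ).
(b)–(c): forbidden (ΔS, ΔL).
(b)–(d): forbidden (parity, ΔJ).
(c)–(d): forbidden (ΔS).
Allowed pairs: 1 of 6.

1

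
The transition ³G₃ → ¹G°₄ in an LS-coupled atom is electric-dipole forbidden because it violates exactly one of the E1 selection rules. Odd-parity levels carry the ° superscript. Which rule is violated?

Initial level: S=1, L=4, J=3, parity even. Final level: S=0, L=4, J=4, parity odd.
ΔJ = 0, ±1 (not J=0↔0): J: 3 → 4, ΔJ = +1 — satisfied.
ΔS = 0: S: 1 → 0 — violated.
Parity must change: even → odd — satisfied.
ΔL = 0, ±1 (not L=0↔0): L: 4 → 4, ΔL = +0 — satisfied.

the ΔS = 0 rule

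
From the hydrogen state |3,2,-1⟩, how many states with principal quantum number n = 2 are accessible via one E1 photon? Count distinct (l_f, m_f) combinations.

E1 requires Δl = ±1, so l_f ∈ {1, 3}; with 0 ≤ l_f ≤ n_f−1 = 1, the allowed l_f values are {1}.
For l_f = 1: m_f ∈ {m_i−1, m_i, m_i+1} ∩ [−1, 1] = {-1, 0} → 2 states.
Total: 2.

2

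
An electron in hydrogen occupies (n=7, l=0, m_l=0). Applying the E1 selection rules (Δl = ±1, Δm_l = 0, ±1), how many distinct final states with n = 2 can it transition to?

E1 requires Δl = ±1, so l_f ∈ {-1, 1}; with 0 ≤ l_f ≤ n_f−1 = 1, the allowed l_f values are {1}.
For l_f = 1: m_f ∈ {m_i−1, m_i, m_i+1} ∩ [−1, 1] = {-1, 0, 1} → 3 states.
Total: 3.

3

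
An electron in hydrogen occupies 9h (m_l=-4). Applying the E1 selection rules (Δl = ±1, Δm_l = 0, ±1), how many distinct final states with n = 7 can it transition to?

E1 requires Δl = ±1, so l_f ∈ {4, 6}; with 0 ≤ l_f ≤ n_f−1 = 6, the allowed l_f values are {4, 6}.
For l_f = 4: m_f ∈ {m_i−1, m_i, m_i+1} ∩ [−4, 4] = {-4, -3} → 2 states.
For l_f = 6: m_f ∈ {m_i−1, m_i, m_i+1} ∩ [−6, 6] = {-5, -4, -3} → 3 states.
Total: 5.

5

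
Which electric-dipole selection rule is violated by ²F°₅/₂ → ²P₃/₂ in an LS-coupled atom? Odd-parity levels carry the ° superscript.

the ΔL = 0, ±1 rule

Initial level: S=1/2, L=3, J=5/2, parity odd. Final level: S=1/2, L=1, J=3/2, parity even.
Parity must change: odd → even — satisfied.
ΔS = 0: S: 1/2 → 1/2 — satisfied.
ΔL = 0, ±1 (not L=0↔0): L: 3 → 1, ΔL = -2 — violated.
ΔJ = 0, ±1 (not J=0↔0): J: 5/2 → 3/2, ΔJ = -1 — satisfied.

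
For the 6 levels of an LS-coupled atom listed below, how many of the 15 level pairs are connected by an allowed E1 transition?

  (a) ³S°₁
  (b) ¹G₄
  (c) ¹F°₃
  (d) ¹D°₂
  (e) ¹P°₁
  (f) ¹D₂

4

(a)–(b): forbidden (ΔS, ΔL, ΔJ).
(a)–(c): forbidden (parity, ΔS, ΔL, ΔJ).
(a)–(d): forbidden (parity, ΔS, ΔL).
(a)–(e): forbidden (parity, ΔS).
(a)–(f): forbidden (ΔS, ΔL).
(b)–(c): allowed.
(b)–(d): forbidden (ΔL, ΔJ).
(b)–(e): forbidden (ΔL, ΔJ).
(b)–(f): forbidden (parity, ΔL, ΔJ).
(c)–(d): forbidden (parity).
(c)–(e): forbidden (parity, ΔL, ΔJ).
(c)–(f): allowed.
(d)–(e): forbidden (parity).
(d)–(f): allowed.
(e)–(f): allowed.
Allowed pairs: 4 of 15.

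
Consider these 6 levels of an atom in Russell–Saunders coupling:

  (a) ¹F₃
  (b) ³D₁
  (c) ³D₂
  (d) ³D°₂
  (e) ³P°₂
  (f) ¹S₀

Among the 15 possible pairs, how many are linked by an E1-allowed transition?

(a)–(b): forbidden (parity, ΔS, ΔJ).
(a)–(c): forbidden (parity, ΔS).
(a)–(d): forbidden (ΔS).
(a)–(e): forbidden (ΔS, ΔL).
(a)–(f): forbidden (parity, ΔL, ΔJ).
(b)–(c): forbidden (parity).
(b)–(d): allowed.
(b)–(e): allowed.
(b)–(f): forbidden (parity, ΔS, ΔL).
(c)–(d): allowed.
(c)–(e): allowed.
(c)–(f): forbidden (parity, ΔS, ΔL, ΔJ).
(d)–(e): forbidden (parity).
(d)–(f): forbidden (ΔS, ΔL, ΔJ).
(e)–(f): forbidden (ΔS, ΔJ).
Allowed pairs: 4 of 15.

4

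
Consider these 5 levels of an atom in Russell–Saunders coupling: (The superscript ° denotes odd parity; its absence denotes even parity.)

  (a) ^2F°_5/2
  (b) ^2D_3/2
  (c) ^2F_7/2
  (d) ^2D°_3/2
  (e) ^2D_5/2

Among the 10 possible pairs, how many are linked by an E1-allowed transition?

(a)–(b): allowed.
(a)–(c): allowed.
(a)–(d): forbidden (parity).
(a)–(e): allowed.
(b)–(c): forbidden (parity, ΔJ).
(b)–(d): allowed.
(b)–(e): forbidden (parity).
(c)–(d): forbidden (ΔJ).
(c)–(e): forbidden (parity).
(d)–(e): allowed.
Allowed pairs: 5 of 10.

5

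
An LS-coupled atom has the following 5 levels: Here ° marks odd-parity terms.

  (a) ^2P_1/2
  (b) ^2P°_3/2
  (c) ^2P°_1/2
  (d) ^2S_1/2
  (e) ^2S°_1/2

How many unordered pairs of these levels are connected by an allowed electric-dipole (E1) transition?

(a)–(b): allowed.
(a)–(c): allowed.
(a)–(d): forbidden (parity).
(a)–(e): allowed.
(b)–(c): forbidden (parity).
(b)–(d): allowed.
(b)–(e): forbidden (parity).
(c)–(d): allowed.
(c)–(e): forbidden (parity).
(d)–(e): forbidden (ΔL).
Allowed pairs: 5 of 10.

5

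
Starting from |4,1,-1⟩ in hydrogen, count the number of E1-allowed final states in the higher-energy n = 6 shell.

E1 requires Δl = ±1, so l_f ∈ {0, 2}; with 0 ≤ l_f ≤ n_f−1 = 5, the allowed l_f values are {0, 2}.
For l_f = 0: m_f ∈ {m_i−1, m_i, m_i+1} ∩ [−0, 0] = {0} → 1 state.
For l_f = 2: m_f ∈ {m_i−1, m_i, m_i+1} ∩ [−2, 2] = {-2, -1, 0} → 3 states.
Total: 4.

4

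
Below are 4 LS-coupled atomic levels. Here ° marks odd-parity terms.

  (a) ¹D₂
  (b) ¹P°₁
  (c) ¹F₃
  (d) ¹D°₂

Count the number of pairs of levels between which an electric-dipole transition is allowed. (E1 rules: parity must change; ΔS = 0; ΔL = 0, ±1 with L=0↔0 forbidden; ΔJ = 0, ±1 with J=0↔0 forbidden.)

3

(a)–(b): allowed.
(a)–(c): forbidden (parity).
(a)–(d): allowed.
(b)–(c): forbidden (ΔL, ΔJ).
(b)–(d): forbidden (parity).
(c)–(d): allowed.
Allowed pairs: 3 of 6.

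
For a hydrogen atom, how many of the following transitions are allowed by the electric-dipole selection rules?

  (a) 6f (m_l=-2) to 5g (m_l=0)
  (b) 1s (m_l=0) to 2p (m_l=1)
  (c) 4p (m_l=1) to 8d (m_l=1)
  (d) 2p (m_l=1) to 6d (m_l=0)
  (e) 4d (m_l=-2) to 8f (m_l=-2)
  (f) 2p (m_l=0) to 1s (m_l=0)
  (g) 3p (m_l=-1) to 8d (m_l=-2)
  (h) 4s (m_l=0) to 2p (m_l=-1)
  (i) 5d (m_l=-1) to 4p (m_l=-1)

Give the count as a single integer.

8

(a) forbidden — Δm_l = +2 (E1 requires Δm_l = 0, ±1)
(b) allowed
(c) allowed
(d) allowed
(e) allowed
(f) allowed
(g) allowed
(h) allowed
(i) allowed
Total allowed: 8 of 9.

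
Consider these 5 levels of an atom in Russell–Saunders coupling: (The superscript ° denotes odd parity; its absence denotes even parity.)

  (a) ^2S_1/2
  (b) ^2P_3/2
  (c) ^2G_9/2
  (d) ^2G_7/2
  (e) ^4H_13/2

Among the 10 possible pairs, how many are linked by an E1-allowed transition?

0

(a)–(b): forbidden (parity).
(a)–(c): forbidden (parity, ΔL, ΔJ).
(a)–(d): forbidden (parity, ΔL, ΔJ).
(a)–(e): forbidden (parity, ΔS, ΔL, ΔJ).
(b)–(c): forbidden (parity, ΔL, ΔJ).
(b)–(d): forbidden (parity, ΔL, ΔJ).
(b)–(e): forbidden (parity, ΔS, ΔL, ΔJ).
(c)–(d): forbidden (parity).
(c)–(e): forbidden (parity, ΔS, ΔJ).
(d)–(e): forbidden (parity, ΔS, ΔJ).
Allowed pairs: 0 of 10.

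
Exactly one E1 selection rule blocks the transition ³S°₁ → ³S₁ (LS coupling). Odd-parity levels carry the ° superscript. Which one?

the L=0 ↔ L=0 exclusion

Initial level: S=1, L=0, J=1, parity odd. Final level: S=1, L=0, J=1, parity even.
Parity must change: odd → even — ok.
ΔS = 0: S: 1 → 1 — ok.
ΔL = 0, ±1 (not L=0↔0): L: 0 → 0, ΔL = +0 — fails.
ΔJ = 0, ±1 (not J=0↔0): J: 1 → 1, ΔJ = +0 — ok.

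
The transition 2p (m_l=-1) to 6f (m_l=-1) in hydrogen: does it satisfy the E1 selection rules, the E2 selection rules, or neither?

E2

Δl = 3 − 1 = +2; l_i + l_f = 4.
Δm_l = +0.
E1 (Δl = ±1, |Δm_l| ≤ 1): not satisfied.
E2 (Δl = 0,±2, l_i+l_f ≥ 2, |Δm_l| ≤ 2): satisfied.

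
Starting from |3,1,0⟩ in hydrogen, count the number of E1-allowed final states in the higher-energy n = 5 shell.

4

E1 requires Δl = ±1, so l_f ∈ {0, 2}; with 0 ≤ l_f ≤ n_f−1 = 4, the allowed l_f values are {0, 2}.
For l_f = 0: m_f ∈ {m_i−1, m_i, m_i+1} ∩ [−0, 0] = {0} → 1 state.
For l_f = 2: m_f ∈ {m_i−1, m_i, m_i+1} ∩ [−2, 2] = {-1, 0, 1} → 3 states.
Total: 4.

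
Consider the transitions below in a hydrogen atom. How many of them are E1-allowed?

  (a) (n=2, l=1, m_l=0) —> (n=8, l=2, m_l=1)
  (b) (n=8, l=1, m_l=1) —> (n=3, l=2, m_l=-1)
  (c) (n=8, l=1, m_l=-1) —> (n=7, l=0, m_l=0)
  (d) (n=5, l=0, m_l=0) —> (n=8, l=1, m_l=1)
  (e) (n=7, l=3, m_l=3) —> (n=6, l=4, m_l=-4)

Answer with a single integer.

(a) allowed
(b) forbidden — Δm_l = -2 (E1 requires Δm_l = 0, ±1)
(c) allowed
(d) allowed
(e) forbidden — Δm_l = -7 (E1 requires Δm_l = 0, ±1)
Total allowed: 3 of 5.

3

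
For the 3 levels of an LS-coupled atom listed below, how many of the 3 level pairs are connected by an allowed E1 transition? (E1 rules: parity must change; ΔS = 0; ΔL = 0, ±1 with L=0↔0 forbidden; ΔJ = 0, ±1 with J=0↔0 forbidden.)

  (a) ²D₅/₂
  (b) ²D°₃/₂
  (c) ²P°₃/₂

(a)–(b): allowed.
(a)–(c): allowed.
(b)–(c): forbidden (parity).
Allowed pairs: 2 of 3.

2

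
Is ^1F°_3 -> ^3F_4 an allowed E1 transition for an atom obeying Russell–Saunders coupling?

forbidden

Parity must change: odd → even — passes.
ΔS = 0: S: 0 → 1 — fails.
ΔL = 0, ±1 (not L=0↔0): L: 3 → 3, ΔL = +0 — passes.
ΔJ = 0, ±1 (not J=0↔0): J: 3 → 4, ΔJ = +1 — passes.
Rule(s) violated: ΔS.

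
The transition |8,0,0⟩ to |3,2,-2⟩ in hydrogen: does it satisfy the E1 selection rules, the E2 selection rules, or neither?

Δl = 2 − 0 = +2; l_i + l_f = 2.
Δm_l = -2.
E1 (Δl = ±1, |Δm_l| ≤ 1): not satisfied.
E2 (Δl = 0,±2, l_i+l_f ≥ 2, |Δm_l| ≤ 2): satisfied.

E2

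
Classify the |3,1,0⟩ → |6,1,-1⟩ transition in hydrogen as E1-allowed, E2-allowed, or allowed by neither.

E2

Δl = 1 − 1 = +0; l_i + l_f = 2.
Δm_l = -1.
E1 (Δl = ±1, |Δm_l| ≤ 1): not satisfied.
E2 (Δl = 0,±2, l_i+l_f ≥ 2, |Δm_l| ≤ 2): satisfied.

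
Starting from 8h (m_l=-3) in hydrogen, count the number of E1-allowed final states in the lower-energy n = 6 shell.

3

E1 requires Δl = ±1, so l_f ∈ {4, 6}; with 0 ≤ l_f ≤ n_f−1 = 5, the allowed l_f values are {4}.
For l_f = 4: m_f ∈ {m_i−1, m_i, m_i+1} ∩ [−4, 4] = {-4, -3, -2} → 3 states.
Total: 3.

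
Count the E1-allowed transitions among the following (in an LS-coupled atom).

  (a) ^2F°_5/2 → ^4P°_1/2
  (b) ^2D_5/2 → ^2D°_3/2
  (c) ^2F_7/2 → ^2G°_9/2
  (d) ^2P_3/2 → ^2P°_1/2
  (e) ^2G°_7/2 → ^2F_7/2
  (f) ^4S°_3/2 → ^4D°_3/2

4

(a) forbidden (parity, ΔS, ΔL, ΔJ fail)
(b) allowed
(c) allowed
(d) allowed
(e) allowed
(f) forbidden (parity, ΔL fail)
Total allowed: 4 of 6.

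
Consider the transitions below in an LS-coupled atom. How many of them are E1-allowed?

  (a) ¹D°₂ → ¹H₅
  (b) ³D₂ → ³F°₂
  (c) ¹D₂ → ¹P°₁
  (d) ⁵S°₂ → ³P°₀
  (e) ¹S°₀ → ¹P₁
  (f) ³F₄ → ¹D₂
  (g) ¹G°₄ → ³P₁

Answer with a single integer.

(a) forbidden (ΔL, ΔJ fail)
(b) allowed
(c) allowed
(d) forbidden (parity, ΔS, ΔJ fail)
(e) allowed
(f) forbidden (parity, ΔS, ΔJ fail)
(g) forbidden (ΔS, ΔL, ΔJ fail)
Total allowed: 3 of 7.

3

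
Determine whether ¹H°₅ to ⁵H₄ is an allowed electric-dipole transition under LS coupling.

forbidden

Reading off the term symbols: S 0→2, L 5→5, J 5→4, parity odd→even.
Parity must change: odd → even — ok.
ΔS = 0: S: 0 → 2 — fails.
ΔL = 0, ±1 (not L=0↔0): L: 5 → 5, ΔL = +0 — ok.
ΔJ = 0, ±1 (not J=0↔0): J: 5 → 4, ΔJ = -1 — ok.
Rule(s) violated: ΔS.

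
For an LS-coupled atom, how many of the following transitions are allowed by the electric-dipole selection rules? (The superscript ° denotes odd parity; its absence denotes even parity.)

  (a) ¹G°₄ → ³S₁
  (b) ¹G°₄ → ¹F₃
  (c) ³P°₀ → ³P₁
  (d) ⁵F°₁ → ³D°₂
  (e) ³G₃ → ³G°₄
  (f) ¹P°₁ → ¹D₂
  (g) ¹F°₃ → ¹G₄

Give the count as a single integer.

(a) forbidden (ΔS, ΔL, ΔJ fail)
(b) allowed
(c) allowed
(d) forbidden (parity, ΔS fail)
(e) allowed
(f) allowed
(g) allowed
Total allowed: 5 of 7.

5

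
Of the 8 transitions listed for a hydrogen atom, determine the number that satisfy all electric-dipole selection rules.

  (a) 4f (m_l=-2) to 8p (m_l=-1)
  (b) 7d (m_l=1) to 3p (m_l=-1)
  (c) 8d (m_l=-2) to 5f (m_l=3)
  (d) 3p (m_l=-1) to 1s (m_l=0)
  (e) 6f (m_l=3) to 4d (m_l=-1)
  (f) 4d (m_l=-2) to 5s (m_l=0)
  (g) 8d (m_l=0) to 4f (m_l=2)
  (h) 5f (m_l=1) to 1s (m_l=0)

1

(a) forbidden — Δl = -2 (E1 requires Δl = ±1)
(b) forbidden — Δm_l = -2 (E1 requires Δm_l = 0, ±1)
(c) forbidden — Δm_l = +5 (E1 requires Δm_l = 0, ±1)
(d) allowed
(e) forbidden — Δm_l = -4 (E1 requires Δm_l = 0, ±1)
(f) forbidden — Δl = -2 (E1 requires Δl = ±1); Δm_l = +2 (E1 requires Δm_l = 0, ±1)
(g) forbidden — Δm_l = +2 (E1 requires Δm_l = 0, ±1)
(h) forbidden — Δl = -3 (E1 requires Δl = ±1)
Total allowed: 1 of 8.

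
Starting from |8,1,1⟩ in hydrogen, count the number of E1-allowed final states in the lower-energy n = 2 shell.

E1 requires Δl = ±1, so l_f ∈ {0, 2}; with 0 ≤ l_f ≤ n_f−1 = 1, the allowed l_f values are {0}.
For l_f = 0: m_f ∈ {m_i−1, m_i, m_i+1} ∩ [−0, 0] = {0} → 1 state.
Total: 1.

1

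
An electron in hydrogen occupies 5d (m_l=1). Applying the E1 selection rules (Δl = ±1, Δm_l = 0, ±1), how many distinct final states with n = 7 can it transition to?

5

E1 requires Δl = ±1, so l_f ∈ {1, 3}; with 0 ≤ l_f ≤ n_f−1 = 6, the allowed l_f values are {1, 3}.
For l_f = 1: m_f ∈ {m_i−1, m_i, m_i+1} ∩ [−1, 1] = {0, 1} → 2 states.
For l_f = 3: m_f ∈ {m_i−1, m_i, m_i+1} ∩ [−3, 3] = {0, 1, 2} → 3 states.
Total: 5.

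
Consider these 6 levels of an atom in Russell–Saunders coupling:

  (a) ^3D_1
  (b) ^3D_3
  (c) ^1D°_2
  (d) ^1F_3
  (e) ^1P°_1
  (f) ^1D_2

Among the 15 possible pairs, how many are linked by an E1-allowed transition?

3

(a)–(b): forbidden (parity, ΔJ).
(a)–(c): forbidden (ΔS).
(a)–(d): forbidden (parity, ΔS, ΔJ).
(a)–(e): forbidden (ΔS).
(a)–(f): forbidden (parity, ΔS).
(b)–(c): forbidden (ΔS).
(b)–(d): forbidden (parity, ΔS).
(b)–(e): forbidden (ΔS, ΔJ).
(b)–(f): forbidden (parity, ΔS).
(c)–(d): allowed.
(c)–(e): forbidden (parity).
(c)–(f): allowed.
(d)–(e): forbidden (ΔL, ΔJ).
(d)–(f): forbidden (parity).
(e)–(f): allowed.
Allowed pairs: 3 of 15.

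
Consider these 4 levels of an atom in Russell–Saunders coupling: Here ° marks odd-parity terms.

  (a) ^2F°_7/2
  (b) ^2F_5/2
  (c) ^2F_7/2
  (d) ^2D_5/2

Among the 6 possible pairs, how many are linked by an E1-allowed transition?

(a)–(b): allowed.
(a)–(c): allowed.
(a)–(d): allowed.
(b)–(c): forbidden (parity).
(b)–(d): forbidden (parity).
(c)–(d): forbidden (parity).
Allowed pairs: 3 of 6.

3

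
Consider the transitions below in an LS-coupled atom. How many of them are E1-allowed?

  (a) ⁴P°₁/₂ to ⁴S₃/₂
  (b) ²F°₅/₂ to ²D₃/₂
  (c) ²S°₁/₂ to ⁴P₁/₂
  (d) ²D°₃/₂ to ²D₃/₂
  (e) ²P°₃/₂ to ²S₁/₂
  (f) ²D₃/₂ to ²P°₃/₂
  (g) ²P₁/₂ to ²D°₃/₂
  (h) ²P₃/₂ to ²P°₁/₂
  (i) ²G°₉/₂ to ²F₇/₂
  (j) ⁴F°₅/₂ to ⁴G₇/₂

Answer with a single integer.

(a) allowed
(b) allowed
(c) forbidden (ΔS fails)
(d) allowed
(e) allowed
(f) allowed
(g) allowed
(h) allowed
(i) allowed
(j) allowed
Total allowed: 9 of 10.

9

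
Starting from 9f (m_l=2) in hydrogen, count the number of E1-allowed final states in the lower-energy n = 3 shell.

2

E1 requires Δl = ±1, so l_f ∈ {2, 4}; with 0 ≤ l_f ≤ n_f−1 = 2, the allowed l_f values are {2}.
For l_f = 2: m_f ∈ {m_i−1, m_i, m_i+1} ∩ [−2, 2] = {1, 2} → 2 states.
Total: 2.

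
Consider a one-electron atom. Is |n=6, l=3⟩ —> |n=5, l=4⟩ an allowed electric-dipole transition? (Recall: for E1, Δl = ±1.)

allowed

Δl = 4 − 3 = +1; the E1 rule Δl = ±1 is ✓.
All E1 selection rules are satisfied.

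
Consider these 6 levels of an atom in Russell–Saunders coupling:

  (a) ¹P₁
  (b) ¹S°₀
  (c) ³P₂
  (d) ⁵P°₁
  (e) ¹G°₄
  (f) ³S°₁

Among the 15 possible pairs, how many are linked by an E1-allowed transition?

(a)–(b): allowed.
(a)–(c): forbidden (parity, ΔS).
(a)–(d): forbidden (ΔS).
(a)–(e): forbidden (ΔL, ΔJ).
(a)–(f): forbidden (ΔS).
(b)–(c): forbidden (ΔS, ΔJ).
(b)–(d): forbidden (parity, ΔS).
(b)–(e): forbidden (parity, ΔL, ΔJ).
(b)–(f): forbidden (parity, ΔS, ΔL).
(c)–(d): forbidden (ΔS).
(c)–(e): forbidden (ΔS, ΔL, ΔJ).
(c)–(f): allowed.
(d)–(e): forbidden (parity, ΔS, ΔL, ΔJ).
(d)–(f): forbidden (parity, ΔS).
(e)–(f): forbidden (parity, ΔS, ΔL, ΔJ).
Allowed pairs: 2 of 15.

2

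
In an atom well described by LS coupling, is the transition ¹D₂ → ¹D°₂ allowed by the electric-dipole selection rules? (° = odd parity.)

ΔS = 0: S: 0 → 0 — satisfied.
Parity must change: even → odd — satisfied.
ΔL = 0, ±1 (not L=0↔0): L: 2 → 2, ΔL = +0 — satisfied.
ΔJ = 0, ±1 (not J=0↔0): J: 2 → 2, ΔJ = +0 — satisfied.
All four E1 rules are satisfied.

allowed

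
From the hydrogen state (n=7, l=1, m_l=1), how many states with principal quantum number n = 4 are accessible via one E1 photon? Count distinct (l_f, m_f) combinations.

4

E1 requires Δl = ±1, so l_f ∈ {0, 2}; with 0 ≤ l_f ≤ n_f−1 = 3, the allowed l_f values are {0, 2}.
For l_f = 0: m_f ∈ {m_i−1, m_i, m_i+1} ∩ [−0, 0] = {0} → 1 state.
For l_f = 2: m_f ∈ {m_i−1, m_i, m_i+1} ∩ [−2, 2] = {0, 1, 2} → 3 states.
Total: 4.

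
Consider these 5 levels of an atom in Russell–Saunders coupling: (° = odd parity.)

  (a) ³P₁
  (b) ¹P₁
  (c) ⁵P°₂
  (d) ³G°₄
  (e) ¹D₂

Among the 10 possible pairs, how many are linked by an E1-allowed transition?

0

(a)–(b): forbidden (parity, ΔS).
(a)–(c): forbidden (ΔS).
(a)–(d): forbidden (ΔL, ΔJ).
(a)–(e): forbidden (parity, ΔS).
(b)–(c): forbidden (ΔS).
(b)–(d): forbidden (ΔS, ΔL, ΔJ).
(b)–(e): forbidden (parity).
(c)–(d): forbidden (parity, ΔS, ΔL, ΔJ).
(c)–(e): forbidden (ΔS).
(d)–(e): forbidden (ΔS, ΔL, ΔJ).
Allowed pairs: 0 of 10.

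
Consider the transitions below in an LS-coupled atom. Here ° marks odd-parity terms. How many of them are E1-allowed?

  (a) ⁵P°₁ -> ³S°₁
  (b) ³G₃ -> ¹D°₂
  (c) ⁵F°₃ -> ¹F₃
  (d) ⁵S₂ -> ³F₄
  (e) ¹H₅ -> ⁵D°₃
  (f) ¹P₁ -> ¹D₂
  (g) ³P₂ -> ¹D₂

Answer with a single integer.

(a) forbidden (parity, ΔS fail)
(b) forbidden (ΔS, ΔL fail)
(c) forbidden (ΔS fails)
(d) forbidden (parity, ΔS, ΔL, ΔJ fail)
(e) forbidden (ΔS, ΔL, ΔJ fail)
(f) forbidden (parity fails)
(g) forbidden (parity, ΔS fail)
Total allowed: 0 of 7.

0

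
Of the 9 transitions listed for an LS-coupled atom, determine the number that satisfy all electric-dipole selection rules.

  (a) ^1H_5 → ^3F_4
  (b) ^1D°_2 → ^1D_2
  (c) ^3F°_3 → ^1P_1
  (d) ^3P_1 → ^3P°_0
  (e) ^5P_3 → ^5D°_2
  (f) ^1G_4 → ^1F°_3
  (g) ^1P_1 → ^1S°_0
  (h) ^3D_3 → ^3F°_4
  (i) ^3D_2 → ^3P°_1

(a) forbidden (parity, ΔS, ΔL fail)
(b) allowed
(c) forbidden (ΔS, ΔL, ΔJ fail)
(d) allowed
(e) allowed
(f) allowed
(g) allowed
(h) allowed
(i) allowed
Total allowed: 7 of 9.

7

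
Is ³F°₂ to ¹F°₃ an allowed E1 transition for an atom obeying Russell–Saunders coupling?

forbidden

Reading off the term symbols: S 1→0, L 3→3, J 2→3, parity odd→odd.
ΔS = 0: S: 1 → 0 — violated.
ΔJ = 0, ±1 (not J=0↔0): J: 2 → 3, ΔJ = +1 — satisfied.
Parity must change: odd → odd — violated.
ΔL = 0, ±1 (not L=0↔0): L: 3 → 3, ΔL = +0 — satisfied.
Rule(s) violated: parity, ΔS.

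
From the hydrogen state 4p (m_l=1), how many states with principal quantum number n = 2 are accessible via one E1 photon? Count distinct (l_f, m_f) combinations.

E1 requires Δl = ±1, so l_f ∈ {0, 2}; with 0 ≤ l_f ≤ n_f−1 = 1, the allowed l_f values are {0}.
For l_f = 0: m_f ∈ {m_i−1, m_i, m_i+1} ∩ [−0, 0] = {0} → 1 state.
Total: 1.

1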